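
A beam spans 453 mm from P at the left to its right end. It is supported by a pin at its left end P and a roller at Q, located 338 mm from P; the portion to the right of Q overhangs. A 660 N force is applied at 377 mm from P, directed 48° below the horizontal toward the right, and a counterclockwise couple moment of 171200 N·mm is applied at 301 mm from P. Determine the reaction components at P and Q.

ΣM about P: Q_y·338 − 660·sin48°·377 + 171200 = 0 → Q_y = 13709.3/338 = 40.5601 ≈ 40.56 N.
ΣF_y = 0: P_y + 40.5601 − 660·sin48° = 0 → P_y = 449.9 N.
ΣF_x = 0: P_x + 660·cos48° = 0 → P_x = -441.6 N.

P_x = -441.6 N, P_y = 449.9 N, Q_y = 40.56 N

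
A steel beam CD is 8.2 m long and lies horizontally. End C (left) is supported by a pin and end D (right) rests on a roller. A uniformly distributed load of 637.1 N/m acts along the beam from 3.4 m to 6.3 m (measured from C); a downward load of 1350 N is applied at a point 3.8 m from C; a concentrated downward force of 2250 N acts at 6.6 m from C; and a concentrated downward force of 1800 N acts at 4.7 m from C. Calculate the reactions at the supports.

C_x = 0, C_y = 2687 N, D_y = 4561 N

Resultant of the distributed load: 637.1 × 2.9 = 1847.59 N at 4.85 m from C.
ΣM about C: D_y·8.2 − (637.1·2.9)·4.85 − 1350·3.8 − 2250·6.6 − 1800·4.7 = 0 → D_y = 37400.8115/8.2 = 4561.07 ≈ 4561 N.
ΣF_y = 0: C_y + 4561.07 − 637.1·2.9 − 1350 − 2250 − 1800 = 0 → C_y = 2687 N.
ΣF_x = 0: no horizontal applied forces, so C_x = 0.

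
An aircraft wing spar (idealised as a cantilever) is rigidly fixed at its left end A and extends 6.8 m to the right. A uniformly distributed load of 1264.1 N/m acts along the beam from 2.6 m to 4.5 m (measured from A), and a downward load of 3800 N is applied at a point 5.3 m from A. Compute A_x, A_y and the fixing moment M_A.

Resultant of the distributed load: 1264.1 × 1.9 = 2401.79 N at 3.55 m from A.
ΣF_x = 0: A_x = 0.
ΣF_y = 0: A_y − 1264.1·1.9 − 3800 = 0 → A_y = 6202 N.
ΣM about A: M_A − (1264.1·1.9)·3.55 − 3800·5.3 = 0 → M_A = 28670 N·m.

A_x = 0, A_y = 6202 N, M_A = 28670 N·m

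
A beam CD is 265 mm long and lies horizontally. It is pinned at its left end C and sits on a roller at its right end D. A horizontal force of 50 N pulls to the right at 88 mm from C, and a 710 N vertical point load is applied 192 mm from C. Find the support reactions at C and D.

Taking moments about C: D_y·265 − 710·192 = 0 → D_y = 136320/265 = 514.415 ≈ 514.4 N.
ΣF_y = 0: C_y + 514.415 − 710 = 0 → C_y = 195.6 N.
ΣF_x = 0: C_x + 50 = 0 → C_x = -50.00 N.

C_x = -50.00 N, C_y = 195.6 N, D_y = 514.4 N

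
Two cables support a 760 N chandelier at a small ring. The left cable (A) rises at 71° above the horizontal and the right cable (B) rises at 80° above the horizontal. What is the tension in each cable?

ΣF_x = 0: −T_A·cos71° + T_B·cos80° = 0 → T_B = 1.87487·T_A.
ΣF_y = 0: T_A·sin71° + T_B·sin80° = 760.
Substitute: T_A·(0.945519 + 1.87487·0.984808) = 760 → T_A = 272.215 ≈ 272.2 N.
Then T_B = 1.87487 × 272.215 = 510.4 N.

T_A = 272.2 N, T_B = 510.4 N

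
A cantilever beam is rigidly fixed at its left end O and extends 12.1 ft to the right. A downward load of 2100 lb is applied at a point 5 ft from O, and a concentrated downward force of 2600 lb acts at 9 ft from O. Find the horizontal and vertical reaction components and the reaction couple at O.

O_x = 0, O_y = 4700 lb, M_O = 33900 lb·ft

ΣF_x = 0: O_x = 0.
ΣF_y = 0: O_y − 2100 − 2600 = 0 → O_y = 4700 lb.
ΣM about O: M_O − 2100·5 − 2600·9 = 0 → M_O = 33900 lb·ft.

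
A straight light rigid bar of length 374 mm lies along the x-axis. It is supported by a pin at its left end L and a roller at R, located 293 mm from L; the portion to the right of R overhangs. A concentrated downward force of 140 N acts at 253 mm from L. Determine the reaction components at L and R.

Moments about L: R_y·293 − 140·253 = 0 → R_y = 35420/293 = 120.887 ≈ 120.9 N.
ΣF_y = 0: L_y + 120.887 − 140 = 0 → L_y = 19.11 N.
ΣF_x = 0: no horizontal applied forces, so L_x = 0.

L_x = 0, L_y = 19.11 N, R_y = 120.9 N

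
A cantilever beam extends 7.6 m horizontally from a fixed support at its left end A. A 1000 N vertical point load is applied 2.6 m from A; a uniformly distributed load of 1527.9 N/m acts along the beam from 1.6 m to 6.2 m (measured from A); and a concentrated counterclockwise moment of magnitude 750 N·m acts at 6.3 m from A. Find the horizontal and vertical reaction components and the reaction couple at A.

Resultant of the distributed load: 1527.9 × 4.6 = 7028.34 N at 3.9 m from A.
ΣF_x = 0: A_x = 0.
ΣF_y = 0: A_y − 1000 − 1527.9·4.6 = 0 → A_y = 8028 N.
ΣM about A: M_A − 1000·2.6 − (1527.9·4.6)·3.9 + 750 = 0 → M_A = 29260 N·m.

A_x = 0, A_y = 8028 N, M_A = 29260 N·m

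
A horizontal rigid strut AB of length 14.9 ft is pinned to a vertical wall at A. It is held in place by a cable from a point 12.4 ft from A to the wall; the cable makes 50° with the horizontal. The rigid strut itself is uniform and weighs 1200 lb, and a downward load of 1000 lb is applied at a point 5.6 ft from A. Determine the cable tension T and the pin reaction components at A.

T = 1531 lb, A_x = 983.9 lb, A_y = 1027 lb

ΣM about A: T·sin50°·12.4 − 1200·7.45 − 1000·5.6 = 0 → T = 14540/(12.4·0.766044) = 1530.7 ≈ 1531 lb.
ΣF_x = 0: A_x − T·cos50° = 0 → A_x = 1530.7 × 0.642788 = 983.9 lb.
ΣF_y = 0: A_y + T·sin50° − 1200 − 1000 = 0 → A_y = 2200 − 1530.7 × 0.766044 = 1027 lb.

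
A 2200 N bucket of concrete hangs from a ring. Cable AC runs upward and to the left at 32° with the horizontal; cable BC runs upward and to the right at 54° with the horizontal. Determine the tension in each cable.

T_AC = 1296 N, T_BC = 1870 N

ΣF_x = 0: −T_AC·cos32° + T_BC·cos54° = 0 → T_BC = 1.44279·T_AC.
ΣF_y = 0: T_AC·sin32° + T_BC·sin54° = 2200.
Substitute: T_AC·(0.529919 + 1.44279·0.809017) = 2200 → T_AC = 1296.28 ≈ 1296 N.
Then T_BC = 1.44279 × 1296.28 = 1870 N.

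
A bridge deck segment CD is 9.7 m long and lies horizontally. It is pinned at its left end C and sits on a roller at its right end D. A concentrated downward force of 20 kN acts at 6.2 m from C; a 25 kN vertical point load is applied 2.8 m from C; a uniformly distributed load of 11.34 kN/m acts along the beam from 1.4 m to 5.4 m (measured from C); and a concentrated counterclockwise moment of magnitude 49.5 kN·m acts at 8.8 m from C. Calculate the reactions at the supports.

Resultant of the distributed load: 11.34 × 4 = 45.36 kN at 3.4 m from C.
ΣM about C: D_y·9.7 − 20·6.2 − 25·2.8 − (11.34·4)·3.4 + 49.5 = 0 → D_y = 298.724/9.7 = 30.7963 ≈ 30.80 kN.
ΣF_y = 0: C_y + 30.7963 − 20 − 25 − 11.34·4 = 0 → C_y = 59.56 kN.
ΣF_x = 0: no horizontal applied forces, so C_x = 0.

C_x = 0, C_y = 59.56 kN, D_y = 30.80 kN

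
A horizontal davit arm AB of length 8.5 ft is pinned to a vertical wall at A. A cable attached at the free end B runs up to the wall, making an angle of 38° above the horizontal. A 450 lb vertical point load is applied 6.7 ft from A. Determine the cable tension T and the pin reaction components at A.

ΣM about A: T·sin38°·8.5 − 450·6.7 = 0 → T = 3015/(8.5·0.615661) = 576.138 ≈ 576.1 lb.
ΣF_x = 0: A_x − T·cos38° = 0 → A_x = 576.138 × 0.788011 = 454.0 lb.
ΣF_y = 0: A_y + T·sin38° − 450 = 0 → A_y = 450 − 576.138 × 0.615661 = 95.29 lb.

T = 576.1 lb, A_x = 454.0 lb, A_y = 95.29 lb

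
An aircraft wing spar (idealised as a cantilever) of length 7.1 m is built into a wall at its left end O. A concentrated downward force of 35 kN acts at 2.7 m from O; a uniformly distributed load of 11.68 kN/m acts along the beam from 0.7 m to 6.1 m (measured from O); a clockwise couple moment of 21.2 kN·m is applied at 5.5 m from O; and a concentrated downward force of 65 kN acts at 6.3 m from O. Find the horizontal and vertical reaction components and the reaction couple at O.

O_x = 0, O_y = 163.1 kN, M_O = 739.6 kN·m

Resultant of the distributed load: 11.68 × 5.4 = 63.072 kN at 3.4 m from O.
ΣF_x = 0: O_x = 0.
ΣF_y = 0: O_y − 35 − 11.68·5.4 − 65 = 0 → O_y = 163.1 kN.
ΣM about O: M_O − 35·2.7 − (11.68·5.4)·3.4 − 21.2 − 65·6.3 = 0 → M_O = 739.6 kN·m.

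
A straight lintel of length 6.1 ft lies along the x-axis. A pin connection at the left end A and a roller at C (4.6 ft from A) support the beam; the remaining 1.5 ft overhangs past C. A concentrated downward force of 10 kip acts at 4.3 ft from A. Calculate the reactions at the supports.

A_x = 0, A_y = 0.6522 kip, C_y = 9.348 kip

ΣM about A: C_y·4.6 − 10·4.3 = 0 → C_y = 43/4.6 = 9.34783 ≈ 9.348 kip.
ΣF_y = 0: A_y + 9.34783 − 10 = 0 → A_y = 0.6522 kip.
ΣF_x = 0: no horizontal applied forces, so A_x = 0.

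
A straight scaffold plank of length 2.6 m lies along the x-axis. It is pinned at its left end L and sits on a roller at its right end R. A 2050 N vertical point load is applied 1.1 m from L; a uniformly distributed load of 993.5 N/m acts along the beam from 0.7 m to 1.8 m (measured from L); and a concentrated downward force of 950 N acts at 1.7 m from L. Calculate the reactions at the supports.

L_x = 0, L_y = 2079 N, R_y = 2014 N

Resultant of the distributed load: 993.5 × 1.1 = 1092.85 N at 1.25 m from L.
Taking moments about L: R_y·2.6 − 2050·1.1 − (993.5·1.1)·1.25 − 950·1.7 = 0 → R_y = 5236.0625/2.6 = 2013.87 ≈ 2014 N.
ΣF_y = 0: L_y + 2013.87 − 2050 − 993.5·1.1 − 950 = 0 → L_y = 2079 N.
ΣF_x = 0: no horizontal applied forces, so L_x = 0.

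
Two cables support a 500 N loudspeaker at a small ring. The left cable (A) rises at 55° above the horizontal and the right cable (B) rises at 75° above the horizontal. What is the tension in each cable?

ΣF_x = 0: −T_A·cos55° + T_B·cos75° = 0 → T_B = 2.21613·T_A.
ΣF_y = 0: T_A·sin55° + T_B·sin75° = 500.
Substitute: T_A·(0.819152 + 2.21613·0.965926) = 500 → T_A = 168.932 ≈ 168.9 N.
Then T_B = 2.21613 × 168.932 = 374.4 N.

T_A = 168.9 N, T_B = 374.4 N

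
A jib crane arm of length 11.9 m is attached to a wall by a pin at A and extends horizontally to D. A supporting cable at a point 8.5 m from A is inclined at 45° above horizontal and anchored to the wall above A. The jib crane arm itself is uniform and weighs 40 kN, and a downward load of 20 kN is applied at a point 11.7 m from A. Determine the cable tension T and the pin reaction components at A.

T = 78.53 kN, A_x = 55.53 kN, A_y = 4.471 kN

ΣM about A: T·sin45°·8.5 − 40·5.95 − 20·11.7 = 0 → T = 472/(8.5·0.707107) = 78.5304 ≈ 78.53 kN.
ΣF_x = 0: A_x − T·cos45° = 0 → A_x = 78.5304 × 0.707107 = 55.53 kN.
ΣF_y = 0: A_y + T·sin45° − 40 − 20 = 0 → A_y = 60 − 78.5304 × 0.707107 = 4.471 kN.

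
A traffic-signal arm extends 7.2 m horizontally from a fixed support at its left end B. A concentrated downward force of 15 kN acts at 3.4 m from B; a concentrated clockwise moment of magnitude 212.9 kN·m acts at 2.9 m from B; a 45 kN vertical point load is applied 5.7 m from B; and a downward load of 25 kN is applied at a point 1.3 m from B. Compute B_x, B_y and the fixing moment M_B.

ΣF_x = 0: B_x = 0.
ΣF_y = 0: B_y − 15 − 45 − 25 = 0 → B_y = 85.00 kN.
ΣM about B: M_B − 15·3.4 − 212.9 − 45·5.7 − 25·1.3 = 0 → M_B = 552.9 kN·m.

B_x = 0, B_y = 85.00 kN, M_B = 552.9 kN·m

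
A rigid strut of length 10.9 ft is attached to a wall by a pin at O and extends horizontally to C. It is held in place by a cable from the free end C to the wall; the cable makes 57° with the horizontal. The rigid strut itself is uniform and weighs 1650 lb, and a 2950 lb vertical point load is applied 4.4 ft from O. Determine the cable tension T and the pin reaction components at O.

ΣM about O: T·sin57°·10.9 − 1650·5.45 − 2950·4.4 = 0 → T = 21972.5/(10.9·0.838671) = 2403.6 ≈ 2404 lb.
ΣF_x = 0: O_x − T·cos57° = 0 → O_x = 2403.6 × 0.544639 = 1309 lb.
ΣF_y = 0: O_y + T·sin57° − 1650 − 2950 = 0 → O_y = 4600 − 2403.6 × 0.838671 = 2584 lb.

T = 2404 lb, O_x = 1309 lb, O_y = 2584 lb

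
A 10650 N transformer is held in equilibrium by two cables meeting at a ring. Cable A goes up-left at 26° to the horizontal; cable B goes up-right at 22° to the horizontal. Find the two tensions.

T_A = 13290 N, T_B = 12880 N

ΣF_x = 0: −T_A·cos26° + T_B·cos22° = 0 → T_B = 0.969381·T_A.
ΣF_y = 0: T_A·sin26° + T_B·sin22° = 10650.
Substitute: T_A·(0.438371 + 0.969381·0.374607) = 10650 → T_A = 13287.5 ≈ 13290 N.
Then T_B = 0.969381 × 13287.5 = 12880 N.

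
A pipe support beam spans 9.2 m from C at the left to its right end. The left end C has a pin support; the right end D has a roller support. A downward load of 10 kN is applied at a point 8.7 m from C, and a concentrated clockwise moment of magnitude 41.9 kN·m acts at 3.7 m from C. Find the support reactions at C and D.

Taking moments about C: D_y·9.2 − 10·8.7 − 41.9 = 0 → D_y = 128.9/9.2 = 14.0109 ≈ 14.01 kN.
ΣF_y = 0: C_y + 14.0109 − 10 = 0 → C_y = -4.011 kN.
ΣF_x = 0: no horizontal applied forces, so C_x = 0.

C_x = 0, C_y = -4.011 kN, D_y = 14.01 kN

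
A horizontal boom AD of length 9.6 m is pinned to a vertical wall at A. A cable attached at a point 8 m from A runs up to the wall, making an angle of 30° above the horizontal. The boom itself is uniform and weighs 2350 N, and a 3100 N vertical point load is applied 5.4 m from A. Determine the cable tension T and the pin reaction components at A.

ΣM about A: T·sin30°·8 − 2350·4.8 − 3100·5.4 = 0 → T = 28020/(8·0.5) = 7005 N.
ΣF_x = 0: A_x − T·cos30° = 0 → A_x = 7005 × 0.866025 = 6067 N.
ΣF_y = 0: A_y + T·sin30° − 2350 − 3100 = 0 → A_y = 5450 − 7005 × 0.5 = 1948 N.

T = 7005 N, A_x = 6067 N, A_y = 1948 N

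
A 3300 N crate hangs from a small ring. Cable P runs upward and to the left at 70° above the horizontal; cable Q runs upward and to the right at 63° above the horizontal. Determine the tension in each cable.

T_P = 2048 N, T_Q = 1543 N

ΣF_x = 0: −T_P·cos70° + T_Q·cos63° = 0 → T_Q = 0.753364·T_P.
ΣF_y = 0: T_P·sin70° + T_Q·sin63° = 3300.
Substitute: T_P·(0.939693 + 0.753364·0.891007) = 3300 → T_P = 2048.49 ≈ 2048 N.
Then T_Q = 0.753364 × 2048.49 = 1543 N.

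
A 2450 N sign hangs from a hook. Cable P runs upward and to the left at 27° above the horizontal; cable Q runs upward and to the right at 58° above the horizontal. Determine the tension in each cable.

T_P = 1303 N, T_Q = 2191 N

ΣF_x = 0: −T_P·cos27° + T_Q·cos58° = 0 → T_Q = 1.6814·T_P.
ΣF_y = 0: T_P·sin27° + T_Q·sin58° = 2450.
Substitute: T_P·(0.45399 + 1.6814·0.848048) = 2450 → T_P = 1303.26 ≈ 1303 N.
Then T_Q = 1.6814 × 1303.26 = 2191 N.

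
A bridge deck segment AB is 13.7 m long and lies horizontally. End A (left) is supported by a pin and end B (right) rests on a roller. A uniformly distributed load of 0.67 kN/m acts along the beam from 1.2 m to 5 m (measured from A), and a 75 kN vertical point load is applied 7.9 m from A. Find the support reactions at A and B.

A_x = 0, A_y = 33.72 kN, B_y = 43.82 kN

Resultant of the distributed load: 0.67 × 3.8 = 2.546 kN at 3.1 m from A.
ΣM about A: B_y·13.7 − (0.67·3.8)·3.1 − 75·7.9 = 0 → B_y = 600.3926/13.7 = 43.8243 ≈ 43.82 kN.
ΣF_y = 0: A_y + 43.8243 − 0.67·3.8 − 75 = 0 → A_y = 33.72 kN.
ΣF_x = 0: no horizontal applied forces, so A_x = 0.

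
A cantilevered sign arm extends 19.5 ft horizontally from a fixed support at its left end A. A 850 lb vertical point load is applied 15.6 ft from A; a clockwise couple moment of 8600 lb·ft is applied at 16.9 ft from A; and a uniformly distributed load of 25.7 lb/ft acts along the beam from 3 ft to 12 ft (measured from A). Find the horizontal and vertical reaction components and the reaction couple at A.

A_x = 0, A_y = 1081 lb, M_A = 23590 lb·ft

Resultant of the distributed load: 25.7 × 9 = 231.3 lb at 7.5 ft from A.
ΣF_x = 0: A_x = 0.
ΣF_y = 0: A_y − 850 − 25.7·9 = 0 → A_y = 1081 lb.
ΣM about A: M_A − 850·15.6 − 8600 − (25.7·9)·7.5 = 0 → M_A = 23590 lb·ft.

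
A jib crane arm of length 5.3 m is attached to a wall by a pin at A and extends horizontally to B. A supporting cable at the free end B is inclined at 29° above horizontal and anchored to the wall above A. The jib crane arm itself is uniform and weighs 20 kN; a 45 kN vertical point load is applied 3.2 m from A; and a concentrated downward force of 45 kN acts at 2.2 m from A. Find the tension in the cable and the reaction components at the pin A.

T = 115.2 kN, A_x = 100.8 kN, A_y = 54.15 kN

ΣM about A: T·sin29°·5.3 − 20·2.65 − 45·3.2 − 45·2.2 = 0 → T = 296/(5.3·0.48481) = 115.198 ≈ 115.2 kN.
ΣF_x = 0: A_x − T·cos29° = 0 → A_x = 115.198 × 0.87462 = 100.8 kN.
ΣF_y = 0: A_y + T·sin29° − 20 − 45 − 45 = 0 → A_y = 110 − 115.198 × 0.48481 = 54.15 kN.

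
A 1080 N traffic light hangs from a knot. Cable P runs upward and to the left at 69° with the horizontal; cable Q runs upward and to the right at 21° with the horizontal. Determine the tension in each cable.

ΣF_x = 0: −T_P·cos69° + T_Q·cos21° = 0 → T_Q = 0.383864·T_P.
ΣF_y = 0: T_P·sin69° + T_Q·sin21° = 1080.
Substitute: T_P·(0.93358 + 0.383864·0.358368) = 1080 → T_P = 1008.27 ≈ 1008 N.
Then T_Q = 0.383864 × 1008.27 = 387.0 N.

T_P = 1008 N, T_Q = 387.0 N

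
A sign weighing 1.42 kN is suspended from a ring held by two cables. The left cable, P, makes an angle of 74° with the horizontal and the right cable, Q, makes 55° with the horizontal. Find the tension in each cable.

ΣF_x = 0: −T_P·cos74° + T_Q·cos55° = 0 → T_Q = 0.480559·T_P.
ΣF_y = 0: T_P·sin74° + T_Q·sin55° = 1.42.
Substitute: T_P·(0.961262 + 0.480559·0.819152) = 1.42 → T_P = 1.04804 ≈ 1.048 kN.
Then T_Q = 0.480559 × 1.04804 = 0.5036 kN.

T_P = 1.048 kN, T_Q = 0.5036 kN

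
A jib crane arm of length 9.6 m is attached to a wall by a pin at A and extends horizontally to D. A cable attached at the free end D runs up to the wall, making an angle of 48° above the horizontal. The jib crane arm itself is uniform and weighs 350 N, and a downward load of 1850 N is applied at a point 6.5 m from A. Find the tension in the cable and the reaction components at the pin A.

ΣM about A: T·sin48°·9.6 − 350·4.8 − 1850·6.5 = 0 → T = 13705/(9.6·0.743145) = 1921.03 ≈ 1921 N.
ΣF_x = 0: A_x − T·cos48° = 0 → A_x = 1921.03 × 0.669131 = 1285 N.
ΣF_y = 0: A_y + T·sin48° − 350 − 1850 = 0 → A_y = 2200 − 1921.03 × 0.743145 = 772.4 N.

T = 1921 N, A_x = 1285 N, A_y = 772.4 N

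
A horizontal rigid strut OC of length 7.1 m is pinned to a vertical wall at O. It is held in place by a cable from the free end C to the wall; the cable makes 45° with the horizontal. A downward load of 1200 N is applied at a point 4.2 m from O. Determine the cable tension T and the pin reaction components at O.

T = 1004 N, O_x = 709.9 N, O_y = 490.1 N

ΣM about O: T·sin45°·7.1 − 1200·4.2 = 0 → T = 5040/(7.1·0.707107) = 1003.89 ≈ 1004 N.
ΣF_x = 0: O_x − T·cos45° = 0 → O_x = 1003.89 × 0.707107 = 709.9 N.
ΣF_y = 0: O_y + T·sin45° − 1200 = 0 → O_y = 1200 − 1003.89 × 0.707107 = 490.1 N.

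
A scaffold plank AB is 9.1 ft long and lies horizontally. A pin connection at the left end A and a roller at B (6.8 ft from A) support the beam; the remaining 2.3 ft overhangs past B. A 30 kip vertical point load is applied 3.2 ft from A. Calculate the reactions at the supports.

Taking moments about A: B_y·6.8 − 30·3.2 = 0 → B_y = 96/6.8 = 14.1176 ≈ 14.12 kip.
ΣF_y = 0: A_y + 14.1176 − 30 = 0 → A_y = 15.88 kip.
ΣF_x = 0: no horizontal applied forces, so A_x = 0.

A_x = 0, A_y = 15.88 kip, B_y = 14.12 kip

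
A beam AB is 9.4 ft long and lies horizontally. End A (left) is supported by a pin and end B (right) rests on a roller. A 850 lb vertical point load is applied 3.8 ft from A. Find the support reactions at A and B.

ΣM about A: B_y·9.4 − 850·3.8 = 0 → B_y = 3230/9.4 = 343.617 ≈ 343.6 lb.
ΣF_y = 0: A_y + 343.617 − 850 = 0 → A_y = 506.4 lb.
ΣF_x = 0: no horizontal applied forces, so A_x = 0.

A_x = 0, A_y = 506.4 lb, B_y = 343.6 lb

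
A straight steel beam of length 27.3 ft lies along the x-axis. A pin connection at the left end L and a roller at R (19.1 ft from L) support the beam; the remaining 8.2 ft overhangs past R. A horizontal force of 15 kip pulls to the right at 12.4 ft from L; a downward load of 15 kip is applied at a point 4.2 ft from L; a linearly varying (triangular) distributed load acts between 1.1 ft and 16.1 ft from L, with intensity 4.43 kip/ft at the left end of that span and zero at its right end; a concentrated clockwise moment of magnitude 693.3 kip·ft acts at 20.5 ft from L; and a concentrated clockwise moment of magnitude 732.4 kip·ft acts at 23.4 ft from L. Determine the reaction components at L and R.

L_x = -15.00 kip, L_y = -40.33 kip, R_y = 88.55 kip

Resultant of the triangular load: ½ × 4.43 × 15 = 33.225 kip, acting at 6.1 ft from L (one-third of the span from the peak).
Taking moments about L: R_y·19.1 − 15·4.2 − (½·4.43·15)·6.1 − 693.3 − 732.4 = 0 → R_y = 1691.3725/19.1 = 88.5535 ≈ 88.55 kip.
ΣF_y = 0: L_y + 88.5535 − 15 − ½·4.43·15 = 0 → L_y = -40.33 kip.
ΣF_x = 0: L_x + 15 = 0 → L_x = -15.00 kip.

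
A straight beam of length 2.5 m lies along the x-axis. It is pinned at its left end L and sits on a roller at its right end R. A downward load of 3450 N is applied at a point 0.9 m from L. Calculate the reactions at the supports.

Moments about L: R_y·2.5 − 3450·0.9 = 0 → R_y = 3105/2.5 = 1242 N.
ΣF_y = 0: L_y + 1242 − 3450 = 0 → L_y = 2208 N.
ΣF_x = 0: no horizontal applied forces, so L_x = 0.

L_x = 0, L_y = 2208 N, R_y = 1242 N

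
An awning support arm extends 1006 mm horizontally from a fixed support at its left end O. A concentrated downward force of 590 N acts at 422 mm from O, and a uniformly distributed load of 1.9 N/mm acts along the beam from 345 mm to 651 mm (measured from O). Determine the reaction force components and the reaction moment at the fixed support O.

Resultant of the distributed load: 1.9 × 306 = 581.4 N at 498 mm from O.
ΣF_x = 0: O_x = 0.
ΣF_y = 0: O_y − 590 − 1.9·306 = 0 → O_y = 1171 N.
ΣM about O: M_O − 590·422 − (1.9·306)·498 = 0 → M_O = 538500 N·mm.

O_x = 0, O_y = 1171 N, M_O = 538500 N·mm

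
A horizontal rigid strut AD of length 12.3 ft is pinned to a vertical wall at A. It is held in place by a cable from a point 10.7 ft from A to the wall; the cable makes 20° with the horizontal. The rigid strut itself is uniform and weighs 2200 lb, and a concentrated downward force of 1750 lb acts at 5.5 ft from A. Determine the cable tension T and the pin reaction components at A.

ΣM about A: T·sin20°·10.7 − 2200·6.15 − 1750·5.5 = 0 → T = 23155/(10.7·0.34202) = 6327.17 ≈ 6327 lb.
ΣF_x = 0: A_x − T·cos20° = 0 → A_x = 6327.17 × 0.939693 = 5946 lb.
ΣF_y = 0: A_y + T·sin20° − 2200 − 1750 = 0 → A_y = 3950 − 6327.17 × 0.34202 = 1786 lb.

T = 6327 lb, A_x = 5946 lb, A_y = 1786 lb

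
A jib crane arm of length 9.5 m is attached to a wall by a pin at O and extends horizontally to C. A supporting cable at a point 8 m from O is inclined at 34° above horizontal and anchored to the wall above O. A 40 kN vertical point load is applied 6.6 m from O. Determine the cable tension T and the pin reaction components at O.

ΣM about O: T·sin34°·8 − 40·6.6 = 0 → T = 264/(8·0.559193) = 59.0136 ≈ 59.01 kN.
ΣF_x = 0: O_x − T·cos34° = 0 → O_x = 59.0136 × 0.829038 = 48.92 kN.
ΣF_y = 0: O_y + T·sin34° − 40 = 0 → O_y = 40 − 59.0136 × 0.559193 = 7.000 kN.

T = 59.01 kN, O_x = 48.92 kN, O_y = 7.000 kN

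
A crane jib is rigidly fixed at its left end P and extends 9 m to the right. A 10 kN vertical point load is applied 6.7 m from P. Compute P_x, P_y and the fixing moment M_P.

ΣF_x = 0: P_x = 0.
ΣF_y = 0: P_y − 10 = 0 → P_y = 10.00 kN.
ΣM about P: M_P − 10·6.7 = 0 → M_P = 67.00 kN·m.

P_x = 0, P_y = 10.00 kN, M_P = 67.00 kN·m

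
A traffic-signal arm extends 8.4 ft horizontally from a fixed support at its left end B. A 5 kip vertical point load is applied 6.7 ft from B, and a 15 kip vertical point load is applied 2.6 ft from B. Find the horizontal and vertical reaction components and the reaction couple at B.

ΣF_x = 0: B_x = 0.
ΣF_y = 0: B_y − 5 − 15 = 0 → B_y = 20.00 kip.
ΣM about B: M_B − 5·6.7 − 15·2.6 = 0 → M_B = 72.50 kip·ft.

B_x = 0, B_y = 20.00 kip, M_B = 72.50 kip·ft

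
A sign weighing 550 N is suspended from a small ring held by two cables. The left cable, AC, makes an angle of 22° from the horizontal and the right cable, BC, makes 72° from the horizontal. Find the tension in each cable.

ΣF_x = 0: −T_AC·cos22° + T_BC·cos72° = 0 → T_BC = 3.00043·T_AC.
ΣF_y = 0: T_AC·sin22° + T_BC·sin72° = 550.
Substitute: T_AC·(0.374607 + 3.00043·0.951057) = 550 → T_AC = 170.374 ≈ 170.4 N.
Then T_BC = 3.00043 × 170.374 = 511.2 N.

T_AC = 170.4 N, T_BC = 511.2 N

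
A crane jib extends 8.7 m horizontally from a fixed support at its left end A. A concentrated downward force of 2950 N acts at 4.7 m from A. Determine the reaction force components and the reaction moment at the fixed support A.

A_x = 0, A_y = 2950 N, M_A = 13860 N·m

ΣF_x = 0: A_x = 0.
ΣF_y = 0: A_y − 2950 = 0 → A_y = 2950 N.
ΣM about A: M_A − 2950·4.7 = 0 → M_A = 13860 N·m.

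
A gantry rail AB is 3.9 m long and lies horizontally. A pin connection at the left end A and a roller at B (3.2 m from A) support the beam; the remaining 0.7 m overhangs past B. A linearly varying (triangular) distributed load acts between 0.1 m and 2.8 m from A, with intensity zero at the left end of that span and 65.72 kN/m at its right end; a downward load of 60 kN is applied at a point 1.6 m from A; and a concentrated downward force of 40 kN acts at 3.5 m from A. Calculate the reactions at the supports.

Resultant of the triangular load: ½ × 65.72 × 2.7 = 88.722 kN, acting at 1.9 m from A (one-third of the span from the peak).
Moments about A: B_y·3.2 − (½·65.72·2.7)·1.9 − 60·1.6 − 40·3.5 = 0 → B_y = 404.5718/3.2 = 126.429 ≈ 126.4 kN.
ΣF_y = 0: A_y + 126.429 − ½·65.72·2.7 − 60 − 40 = 0 → A_y = 62.29 kN.
ΣF_x = 0: no horizontal applied forces, so A_x = 0.

A_x = 0, A_y = 62.29 kN, B_y = 126.4 kN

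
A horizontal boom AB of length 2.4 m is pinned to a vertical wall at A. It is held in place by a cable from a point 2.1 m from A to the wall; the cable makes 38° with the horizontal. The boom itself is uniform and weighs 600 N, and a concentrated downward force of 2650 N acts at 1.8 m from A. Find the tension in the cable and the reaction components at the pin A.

T = 4246 N, A_x = 3346 N, A_y = 635.7 N

ΣM about A: T·sin38°·2.1 − 600·1.2 − 2650·1.8 = 0 → T = 5490/(2.1·0.615661) = 4246.31 ≈ 4246 N.
ΣF_x = 0: A_x − T·cos38° = 0 → A_x = 4246.31 × 0.788011 = 3346 N.
ΣF_y = 0: A_y + T·sin38° − 600 − 2650 = 0 → A_y = 3250 − 4246.31 × 0.615661 = 635.7 N.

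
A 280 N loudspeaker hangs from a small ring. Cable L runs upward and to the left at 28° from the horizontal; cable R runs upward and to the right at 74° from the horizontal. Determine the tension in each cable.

ΣF_x = 0: −T_L·cos28° + T_R·cos74° = 0 → T_R = 3.20329·T_L.
ΣF_y = 0: T_L·sin28° + T_R·sin74° = 280.
Substitute: T_L·(0.469472 + 3.20329·0.961262) = 280 → T_L = 78.9027 ≈ 78.90 N.
Then T_R = 3.20329 × 78.9027 = 252.7 N.

T_L = 78.90 N, T_R = 252.7 N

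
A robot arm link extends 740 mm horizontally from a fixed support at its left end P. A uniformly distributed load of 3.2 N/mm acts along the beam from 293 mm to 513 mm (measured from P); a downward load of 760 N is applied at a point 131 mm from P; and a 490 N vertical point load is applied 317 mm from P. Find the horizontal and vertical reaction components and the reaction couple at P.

Resultant of the distributed load: 3.2 × 220 = 704 N at 403 mm from P.
ΣF_x = 0: P_x = 0.
ΣF_y = 0: P_y − 3.2·220 − 760 − 490 = 0 → P_y = 1954 N.
ΣM about P: M_P − (3.2·220)·403 − 760·131 − 490·317 = 0 → M_P = 538600 N·mm.

P_x = 0, P_y = 1954 N, M_P = 538600 N·mm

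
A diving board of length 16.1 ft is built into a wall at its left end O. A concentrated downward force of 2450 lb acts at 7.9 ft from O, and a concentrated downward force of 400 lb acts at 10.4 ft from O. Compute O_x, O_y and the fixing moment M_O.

ΣF_x = 0: O_x = 0.
ΣF_y = 0: O_y − 2450 − 400 = 0 → O_y = 2850 lb.
ΣM about O: M_O − 2450·7.9 − 400·10.4 = 0 → M_O = 23520 lb·ft.

O_x = 0, O_y = 2850 lb, M_O = 23520 lb·ft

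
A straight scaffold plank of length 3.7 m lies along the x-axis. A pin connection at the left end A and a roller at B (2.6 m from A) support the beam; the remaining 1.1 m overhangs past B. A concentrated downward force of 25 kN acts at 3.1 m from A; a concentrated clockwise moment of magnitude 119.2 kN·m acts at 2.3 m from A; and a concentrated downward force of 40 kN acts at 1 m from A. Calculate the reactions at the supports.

Moments about A: B_y·2.6 − 25·3.1 − 119.2 − 40·1 = 0 → B_y = 236.7/2.6 = 91.0385 ≈ 91.04 kN.
ΣF_y = 0: A_y + 91.0385 − 25 − 40 = 0 → A_y = -26.04 kN.
ΣF_x = 0: no horizontal applied forces, so A_x = 0.

A_x = 0, A_y = -26.04 kN, B_y = 91.04 kN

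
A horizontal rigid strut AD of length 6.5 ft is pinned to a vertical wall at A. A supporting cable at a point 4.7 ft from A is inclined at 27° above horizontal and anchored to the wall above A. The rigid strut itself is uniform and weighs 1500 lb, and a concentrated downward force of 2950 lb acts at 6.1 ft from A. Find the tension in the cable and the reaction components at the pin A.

T = 10720 lb, A_x = 9550 lb, A_y = -416.0 lb

ΣM about A: T·sin27°·4.7 − 1500·3.25 − 2950·6.1 = 0 → T = 22870/(4.7·0.45399) = 10718.2 ≈ 10720 lb.
ΣF_x = 0: A_x − T·cos27° = 0 → A_x = 10718.2 × 0.891007 = 9550 lb.
ΣF_y = 0: A_y + T·sin27° − 1500 − 2950 = 0 → A_y = 4450 − 10718.2 × 0.45399 = -416.0 lb.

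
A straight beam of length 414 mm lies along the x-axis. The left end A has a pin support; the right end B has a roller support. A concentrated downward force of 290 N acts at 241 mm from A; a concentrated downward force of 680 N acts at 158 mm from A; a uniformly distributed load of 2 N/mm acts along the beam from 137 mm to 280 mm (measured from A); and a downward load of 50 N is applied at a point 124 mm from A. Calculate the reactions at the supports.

Resultant of the distributed load: 2 × 143 = 286 N at 208.5 mm from A.
ΣM about A: B_y·414 − 290·241 − 680·158 − (2·143)·208.5 − 50·124 = 0 → B_y = 243161/414 = 587.345 ≈ 587.3 N.
ΣF_y = 0: A_y + 587.345 − 290 − 680 − 2·143 − 50 = 0 → A_y = 718.7 N.
ΣF_x = 0: no horizontal applied forces, so A_x = 0.

A_x = 0, A_y = 718.7 N, B_y = 587.3 N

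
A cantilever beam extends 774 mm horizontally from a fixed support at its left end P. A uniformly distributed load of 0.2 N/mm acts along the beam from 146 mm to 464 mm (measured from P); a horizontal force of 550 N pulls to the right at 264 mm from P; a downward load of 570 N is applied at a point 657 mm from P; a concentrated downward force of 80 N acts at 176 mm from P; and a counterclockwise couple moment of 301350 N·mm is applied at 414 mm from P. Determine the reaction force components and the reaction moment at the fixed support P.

P_x = -550.0 N, P_y = 713.6 N, M_P = 106600 N·mm

Resultant of the distributed load: 0.2 × 318 = 63.6 N at 305 mm from P.
ΣF_x = 0: P_x + 550 = 0 → P_x = -550.0 N.
ΣF_y = 0: P_y − 0.2·318 − 570 − 80 = 0 → P_y = 713.6 N.
ΣM about P: M_P − (0.2·318)·305 − 570·657 − 80·176 + 301350 = 0 → M_P = 106600 N·mm.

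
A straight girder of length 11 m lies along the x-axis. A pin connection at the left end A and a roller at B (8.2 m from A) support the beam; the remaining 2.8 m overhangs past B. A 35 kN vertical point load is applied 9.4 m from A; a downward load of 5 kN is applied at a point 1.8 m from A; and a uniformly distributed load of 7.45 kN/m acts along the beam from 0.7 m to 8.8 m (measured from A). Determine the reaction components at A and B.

A_x = 0, A_y = 24.17 kN, B_y = 76.18 kN

Resultant of the distributed load: 7.45 × 8.1 = 60.345 kN at 4.75 m from A.
Taking moments about A: B_y·8.2 − 35·9.4 − 5·1.8 − (7.45·8.1)·4.75 = 0 → B_y = 624.63875/8.2 = 76.1755 ≈ 76.18 kN.
ΣF_y = 0: A_y + 76.1755 − 35 − 5 − 7.45·8.1 = 0 → A_y = 24.17 kN.
ΣF_x = 0: no horizontal applied forces, so A_x = 0.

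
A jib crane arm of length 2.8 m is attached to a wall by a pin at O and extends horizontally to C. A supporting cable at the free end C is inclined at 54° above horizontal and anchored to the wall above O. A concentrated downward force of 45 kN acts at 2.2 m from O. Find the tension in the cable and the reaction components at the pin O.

T = 43.70 kN, O_x = 25.69 kN, O_y = 9.643 kN

ΣM about O: T·sin54°·2.8 − 45·2.2 = 0 → T = 99/(2.8·0.809017) = 43.7038 ≈ 43.70 kN.
ΣF_x = 0: O_x − T·cos54° = 0 → O_x = 43.7038 × 0.587785 = 25.69 kN.
ΣF_y = 0: O_y + T·sin54° − 45 = 0 → O_y = 45 − 43.7038 × 0.809017 = 9.643 kN.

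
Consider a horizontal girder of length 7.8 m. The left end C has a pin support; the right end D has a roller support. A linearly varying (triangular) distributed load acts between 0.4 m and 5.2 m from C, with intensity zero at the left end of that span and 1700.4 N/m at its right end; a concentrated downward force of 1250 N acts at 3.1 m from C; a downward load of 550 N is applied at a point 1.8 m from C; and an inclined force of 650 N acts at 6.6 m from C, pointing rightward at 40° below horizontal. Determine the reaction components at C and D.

Resultant of the triangular load: ½ × 1700.4 × 4.8 = 4080.96 N, acting at 3.6 m from C (one-third of the span from the peak).
ΣM about C: D_y·7.8 − (½·1700.4·4.8)·3.6 − 1250·3.1 − 550·1.8 − 650·sin40°·6.6 = 0 → D_y = 22314/7.8 = 2860.77 ≈ 2861 N.
ΣF_y = 0: C_y + 2860.77 − ½·1700.4·4.8 − 1250 − 550 − 650·sin40° = 0 → C_y = 3438 N.
ΣF_x = 0: C_x + 650·cos40° = 0 → C_x = -497.9 N.

C_x = -497.9 N, C_y = 3438 N, D_y = 2861 N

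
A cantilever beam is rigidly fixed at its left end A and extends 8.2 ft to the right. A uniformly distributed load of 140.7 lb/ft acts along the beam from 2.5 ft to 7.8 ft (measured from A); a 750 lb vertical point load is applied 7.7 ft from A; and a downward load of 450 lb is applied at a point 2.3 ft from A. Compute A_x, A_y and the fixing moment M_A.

A_x = 0, A_y = 1946 lb, M_A = 10650 lb·ft

Resultant of the distributed load: 140.7 × 5.3 = 745.71 lb at 5.15 ft from A.
ΣF_x = 0: A_x = 0.
ΣF_y = 0: A_y − 140.7·5.3 − 750 − 450 = 0 → A_y = 1946 lb.
ΣM about A: M_A − (140.7·5.3)·5.15 − 750·7.7 − 450·2.3 = 0 → M_A = 10650 lb·ft.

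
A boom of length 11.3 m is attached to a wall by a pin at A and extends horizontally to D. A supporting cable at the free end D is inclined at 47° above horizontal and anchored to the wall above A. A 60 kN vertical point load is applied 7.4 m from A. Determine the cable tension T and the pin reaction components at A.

T = 53.73 kN, A_x = 36.64 kN, A_y = 20.71 kN

ΣM about A: T·sin47°·11.3 − 60·7.4 = 0 → T = 444/(11.3·0.731354) = 53.7251 ≈ 53.73 kN.
ΣF_x = 0: A_x − T·cos47° = 0 → A_x = 53.7251 × 0.681998 = 36.64 kN.
ΣF_y = 0: A_y + T·sin47° − 60 = 0 → A_y = 60 − 53.7251 × 0.731354 = 20.71 kN.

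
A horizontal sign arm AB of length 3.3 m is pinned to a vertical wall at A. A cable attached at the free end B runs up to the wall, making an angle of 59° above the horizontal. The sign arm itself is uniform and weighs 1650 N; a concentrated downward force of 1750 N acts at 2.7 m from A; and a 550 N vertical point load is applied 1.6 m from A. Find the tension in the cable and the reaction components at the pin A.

T = 2944 N, A_x = 1516 N, A_y = 1427 N

ΣM about A: T·sin59°·3.3 − 1650·1.65 − 1750·2.7 − 550·1.6 = 0 → T = 8327.5/(3.3·0.857167) = 2943.98 ≈ 2944 N.
ΣF_x = 0: A_x − T·cos59° = 0 → A_x = 2943.98 × 0.515038 = 1516 N.
ΣF_y = 0: A_y + T·sin59° − 1650 − 1750 − 550 = 0 → A_y = 3950 − 2943.98 × 0.857167 = 1427 N.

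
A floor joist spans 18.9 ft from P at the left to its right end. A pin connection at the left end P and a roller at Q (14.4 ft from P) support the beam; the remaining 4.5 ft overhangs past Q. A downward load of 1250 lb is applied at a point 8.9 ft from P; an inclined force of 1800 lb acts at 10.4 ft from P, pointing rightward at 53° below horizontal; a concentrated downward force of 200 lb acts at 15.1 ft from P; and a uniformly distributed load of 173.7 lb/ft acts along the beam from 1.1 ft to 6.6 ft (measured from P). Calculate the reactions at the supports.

P_x = -1083 lb, P_y = 1567 lb, Q_y = 2276 lb

Resultant of the distributed load: 173.7 × 5.5 = 955.35 lb at 3.85 ft from P.
ΣM about P: Q_y·14.4 − 1250·8.9 − 1800·sin53°·10.4 − 200·15.1 − (173.7·5.5)·3.85 = 0 → Q_y = 32773.6/14.4 = 2275.94 ≈ 2276 lb.
ΣF_y = 0: P_y + 2275.94 − 1250 − 1800·sin53° − 200 − 173.7·5.5 = 0 → P_y = 1567 lb.
ΣF_x = 0: P_x + 1800·cos53° = 0 → P_x = -1083 lb.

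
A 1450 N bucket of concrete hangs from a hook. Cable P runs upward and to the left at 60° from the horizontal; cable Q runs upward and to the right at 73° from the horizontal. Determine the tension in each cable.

ΣF_x = 0: −T_P·cos60° + T_Q·cos73° = 0 → T_Q = 1.71015·T_P.
ΣF_y = 0: T_P·sin60° + T_Q·sin73° = 1450.
Substitute: T_P·(0.866025 + 1.71015·0.956305) = 1450 → T_P = 579.664 ≈ 579.7 N.
Then T_Q = 1.71015 × 579.664 = 991.3 N.

T_P = 579.7 N, T_Q = 991.3 N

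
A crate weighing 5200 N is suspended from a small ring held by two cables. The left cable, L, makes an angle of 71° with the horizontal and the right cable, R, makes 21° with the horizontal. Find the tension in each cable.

ΣF_x = 0: −T_L·cos71° + T_R·cos21° = 0 → T_R = 0.348731·T_L.
ΣF_y = 0: T_L·sin71° + T_R·sin21° = 5200.
Substitute: T_L·(0.945519 + 0.348731·0.358368) = 5200 → T_L = 4857.57 ≈ 4858 N.
Then T_R = 0.348731 × 4857.57 = 1694 N.

T_L = 4858 N, T_R = 1694 N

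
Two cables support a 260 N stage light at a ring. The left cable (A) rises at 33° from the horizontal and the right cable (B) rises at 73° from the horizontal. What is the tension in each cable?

T_A = 79.08 N, T_B = 226.8 N

ΣF_x = 0: −T_A·cos33° + T_B·cos73° = 0 → T_B = 2.86851·T_A.
ΣF_y = 0: T_A·sin33° + T_B·sin73° = 260.
Substitute: T_A·(0.544639 + 2.86851·0.956305) = 260 → T_A = 79.08 N.
Then T_B = 2.86851 × 79.08 = 226.8 N.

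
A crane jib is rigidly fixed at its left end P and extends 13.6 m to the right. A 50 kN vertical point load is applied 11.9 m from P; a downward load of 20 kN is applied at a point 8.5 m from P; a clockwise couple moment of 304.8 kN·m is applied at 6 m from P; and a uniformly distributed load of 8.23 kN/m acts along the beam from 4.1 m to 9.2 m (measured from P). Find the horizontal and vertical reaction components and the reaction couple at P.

Resultant of the distributed load: 8.23 × 5.1 = 41.973 kN at 6.65 m from P.
ΣF_x = 0: P_x = 0.
ΣF_y = 0: P_y − 50 − 20 − 8.23·5.1 = 0 → P_y = 112.0 kN.
ΣM about P: M_P − 50·11.9 − 20·8.5 − 304.8 − (8.23·5.1)·6.65 = 0 → M_P = 1349 kN·m.

P_x = 0, P_y = 112.0 kN, M_P = 1349 kN·m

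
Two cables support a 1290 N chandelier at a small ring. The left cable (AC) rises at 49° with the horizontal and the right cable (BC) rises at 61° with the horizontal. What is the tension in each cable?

ΣF_x = 0: −T_AC·cos49° + T_BC·cos61° = 0 → T_BC = 1.35323·T_AC.
ΣF_y = 0: T_AC·sin49° + T_BC·sin61° = 1290.
Substitute: T_AC·(0.75471 + 1.35323·0.87462) = 1290 → T_AC = 665.541 ≈ 665.5 N.
Then T_BC = 1.35323 × 665.541 = 900.6 N.

T_AC = 665.5 N, T_BC = 900.6 N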